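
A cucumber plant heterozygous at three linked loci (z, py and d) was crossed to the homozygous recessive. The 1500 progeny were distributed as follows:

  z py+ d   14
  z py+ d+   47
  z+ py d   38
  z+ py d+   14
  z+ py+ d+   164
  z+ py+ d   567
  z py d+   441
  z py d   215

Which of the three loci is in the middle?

z

The two most frequent reciprocal classes, z+ py+ d and z py d+, are the parental types, so the F1 was z+ py+ d / z py d+.
The two rarest classes, z py+ d and z+ py d+, are the double crossovers. Comparing them with the parentals, only the z allele has switched, so z is the middle locus and the order is d – z – py.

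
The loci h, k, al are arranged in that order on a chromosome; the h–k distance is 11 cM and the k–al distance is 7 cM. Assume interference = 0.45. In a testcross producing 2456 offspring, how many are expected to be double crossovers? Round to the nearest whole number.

10

Map distances give recombination frequencies of 0.110 and 0.070 for the two intervals.
With interference 0.45 (so coincidence = 0.55), expected double-crossover frequency = 0.110 × 0.070 × 0.55 = 0.00424.
Expected number = 0.00424 × 2456 = 10.40 ≈ 10.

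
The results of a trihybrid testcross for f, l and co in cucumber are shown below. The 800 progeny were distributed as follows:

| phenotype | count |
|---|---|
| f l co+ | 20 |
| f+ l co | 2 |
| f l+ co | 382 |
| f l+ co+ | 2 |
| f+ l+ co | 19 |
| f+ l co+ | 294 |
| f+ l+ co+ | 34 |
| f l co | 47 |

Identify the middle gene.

co

The two most frequent reciprocal classes, f+ l co+ and f l+ co, are the parental types, so the F1 was f+ l co+ / f l+ co.
The two rarest classes, f+ l co and f l+ co+, are the double crossovers. Comparing them with the parentals, only the co allele has switched, so co is the middle locus and the order is f – co – l.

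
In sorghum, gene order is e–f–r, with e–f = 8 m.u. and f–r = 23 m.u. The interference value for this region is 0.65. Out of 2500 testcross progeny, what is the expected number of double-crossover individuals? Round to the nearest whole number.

16

Map distances give recombination frequencies of 0.080 and 0.230 for the two intervals.
With interference 0.65 (so coincidence = 0.35), expected double-crossover frequency = 0.080 × 0.230 × 0.35 = 0.00644.
Expected number = 0.00644 × 2500 = 16.10 ≈ 16.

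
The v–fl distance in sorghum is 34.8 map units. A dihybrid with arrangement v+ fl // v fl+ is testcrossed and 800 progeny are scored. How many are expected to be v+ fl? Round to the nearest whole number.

A map distance of 34.8 map units corresponds to a recombination frequency of 0.348.
The F1 is v+ fl / v fl+, so v+ fl is a parental gamete class with expected frequency (1 − r)/2 = 0.652/2 = 0.3260.
Expected number = 0.3260 × 800 = 260.80 ≈ 261.

261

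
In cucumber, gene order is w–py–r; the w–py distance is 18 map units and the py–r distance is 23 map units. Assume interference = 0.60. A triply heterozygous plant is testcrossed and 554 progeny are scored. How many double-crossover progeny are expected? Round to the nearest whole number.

9

Map distances give recombination frequencies of 0.180 and 0.230 for the two intervals.
With interference 0.60 (so coincidence = 0.40), expected double-crossover frequency = 0.180 × 0.230 × 0.40 = 0.01656.
Expected number = 0.01656 × 554 = 9.17 ≈ 9.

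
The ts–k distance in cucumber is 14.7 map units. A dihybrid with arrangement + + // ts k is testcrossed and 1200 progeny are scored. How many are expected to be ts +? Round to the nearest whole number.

A map distance of 14.7 map units corresponds to a recombination frequency of 0.147.
The F1 is + + / ts k, so ts + is a recombinant gamete class with expected frequency r/2 = 0.147/2 = 0.0735.
Expected number = 0.0735 × 1200 = 88.20 ≈ 88.

88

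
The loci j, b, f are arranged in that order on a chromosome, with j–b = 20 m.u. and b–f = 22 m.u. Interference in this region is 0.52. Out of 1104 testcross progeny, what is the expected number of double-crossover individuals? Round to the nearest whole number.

Map distances give recombination frequencies of 0.200 and 0.220 for the two intervals.
With interference 0.52 (so coincidence = 0.48), expected double-crossover frequency = 0.200 × 0.220 × 0.48 = 0.02112.
Expected number = 0.02112 × 1104 = 23.32 ≈ 23.

23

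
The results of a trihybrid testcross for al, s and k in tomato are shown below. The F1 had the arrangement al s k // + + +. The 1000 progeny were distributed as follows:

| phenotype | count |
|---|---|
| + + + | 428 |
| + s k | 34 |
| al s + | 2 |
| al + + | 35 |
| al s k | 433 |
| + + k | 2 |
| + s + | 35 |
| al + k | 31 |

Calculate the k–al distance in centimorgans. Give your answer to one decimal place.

The two rarest classes, al s + and + + k, are the double crossovers. Comparing them with the parentals, only the k allele has switched, so k is the middle locus and the order is al – k – s.
Crossovers in the al–k interval produce the single-crossover classes + s k and al + + (34 + 35 = 69) plus the double crossovers (4).
RF(al–k) = (69 + 4) / 1000 = 73/1000 = 0.0730 → 7.3 centimorgans.

7.3 centimorgans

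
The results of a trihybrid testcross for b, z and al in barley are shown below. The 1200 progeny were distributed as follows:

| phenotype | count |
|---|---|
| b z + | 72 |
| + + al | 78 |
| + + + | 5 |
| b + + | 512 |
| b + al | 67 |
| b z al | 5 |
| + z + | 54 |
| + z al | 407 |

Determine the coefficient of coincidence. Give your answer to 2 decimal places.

0.57

The two most frequent reciprocal classes, b + + and + z al, are the parental types, so the F1 was b + + / + z al.
The two rarest classes, + + + and b z al, are the double crossovers. Comparing them with the parentals, only the b allele has switched, so b is the middle locus and the order is z – b – al.
z–b: (150 + 10)/1200 = 0.1333; b–al: (121 + 10)/1200 = 0.1092.
Expected DCO frequency = 0.1333 × 0.1092 ≈ 0.01456; observed = 10/1200 ≈ 0.00833.
Coefficient of coincidence = 0.00833/0.01456 ≈ 0.57.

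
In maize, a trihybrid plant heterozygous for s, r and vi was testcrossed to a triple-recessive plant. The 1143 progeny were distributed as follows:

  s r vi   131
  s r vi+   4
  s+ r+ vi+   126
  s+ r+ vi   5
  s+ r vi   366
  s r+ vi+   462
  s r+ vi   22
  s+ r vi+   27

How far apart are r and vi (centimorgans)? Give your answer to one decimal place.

The two most frequent reciprocal classes, s+ r vi and s r+ vi+, are the parental types, so the F1 was s+ r vi / s r+ vi+.
The two rarest classes, s+ r+ vi and s r vi+, are the double crossovers. Comparing them with the parentals, only the r allele has switched, so r is the middle locus and the order is s – r – vi.
Crossovers in the r–vi interval produce the single-crossover classes s+ r vi+ and s r+ vi (27 + 22 = 49) plus the double crossovers (9).
RF(r–vi) = (49 + 9) / 1143 = 58/1143 = 0.0507 → 5.1 centimorgans.

5.1 centimorgans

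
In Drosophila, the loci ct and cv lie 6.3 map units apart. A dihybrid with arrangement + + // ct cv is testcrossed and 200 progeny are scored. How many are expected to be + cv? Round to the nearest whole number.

6

A map distance of 6.3 map units corresponds to a recombination frequency of 0.063.
The F1 is + + / ct cv, so + cv is a recombinant gamete class with expected frequency r/2 = 0.063/2 = 0.0315.
Expected number = 0.0315 × 200 = 6.30 ≈ 6.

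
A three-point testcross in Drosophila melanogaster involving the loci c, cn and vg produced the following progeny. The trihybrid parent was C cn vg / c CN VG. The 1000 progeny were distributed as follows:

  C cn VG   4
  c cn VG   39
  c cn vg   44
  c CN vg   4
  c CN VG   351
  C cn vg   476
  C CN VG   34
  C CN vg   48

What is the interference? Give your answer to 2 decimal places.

The two rarest classes, C cn VG and c CN vg, are the double crossovers. Comparing them with the parentals, only the vg allele has switched, so vg is the middle locus and the order is cn – vg – c.
cn–vg: (87 + 8)/1000 = 0.0950; vg–c: (78 + 8)/1000 = 0.0860.
Expected DCO frequency = 0.0950 × 0.0860 ≈ 0.00817; observed = 8/1000 ≈ 0.00800.
Coefficient of coincidence = 0.00800/0.00817 ≈ 0.98; interference = 1 − 0.98 = 0.02.

0.02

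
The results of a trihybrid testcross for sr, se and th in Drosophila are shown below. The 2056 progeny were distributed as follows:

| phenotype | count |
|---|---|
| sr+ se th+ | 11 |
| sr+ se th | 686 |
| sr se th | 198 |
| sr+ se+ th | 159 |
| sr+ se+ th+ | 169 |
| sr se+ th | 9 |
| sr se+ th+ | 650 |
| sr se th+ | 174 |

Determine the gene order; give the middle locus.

The two most frequent reciprocal classes, sr+ se th and sr se+ th+, are the parental types, so the F1 was sr+ se th / sr se+ th+.
The two rarest classes, sr+ se th+ and sr se+ th, are the double crossovers. Comparing them with the parentals, only the th allele has switched, so th is the middle locus and the order is se – th – sr.

th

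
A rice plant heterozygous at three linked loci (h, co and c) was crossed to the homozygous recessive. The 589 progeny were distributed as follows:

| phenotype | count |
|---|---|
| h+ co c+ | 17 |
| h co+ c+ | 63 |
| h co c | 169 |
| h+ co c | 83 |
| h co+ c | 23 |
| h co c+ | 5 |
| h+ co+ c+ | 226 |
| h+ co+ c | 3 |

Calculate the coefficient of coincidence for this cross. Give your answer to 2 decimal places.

The two most frequent reciprocal classes, h co c and h+ co+ c+, are the parental types, so the F1 was h co c / h+ co+ c+.
The two rarest classes, h co c+ and h+ co+ c, are the double crossovers. Comparing them with the parentals, only the c allele has switched, so c is the middle locus and the order is h – c – co.
h–c: (146 + 8)/589 = 0.2615; c–co: (40 + 8)/589 = 0.0815.
Expected DCO frequency = 0.2615 × 0.0815 ≈ 0.02131; observed = 8/589 ≈ 0.01358.
Coefficient of coincidence = 0.01358/0.02131 ≈ 0.64.

0.64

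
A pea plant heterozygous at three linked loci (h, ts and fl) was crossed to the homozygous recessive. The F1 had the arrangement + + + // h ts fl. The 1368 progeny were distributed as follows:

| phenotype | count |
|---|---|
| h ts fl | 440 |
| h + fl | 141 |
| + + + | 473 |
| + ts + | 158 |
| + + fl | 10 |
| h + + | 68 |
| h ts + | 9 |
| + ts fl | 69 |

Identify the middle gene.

fl

The two rarest classes, + + fl and h ts +, are the double crossovers. Comparing them with the parentals, only the fl allele has switched, so fl is the middle locus and the order is ts – fl – h.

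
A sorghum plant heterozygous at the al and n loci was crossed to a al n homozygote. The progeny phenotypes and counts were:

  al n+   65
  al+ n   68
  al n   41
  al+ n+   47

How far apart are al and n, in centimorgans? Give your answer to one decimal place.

The two most frequent classes, al+ n (68) and al n+ (65), are the parental types, so the F1 was al+ n / al n+.
The recombinant classes are al+ n+ and al n: 47 + 41 = 88.
Recombination frequency = 88/221 = 0.3982 ≈ 39.8%, i.e. 39.8 centimorgans.

39.8 centimorgans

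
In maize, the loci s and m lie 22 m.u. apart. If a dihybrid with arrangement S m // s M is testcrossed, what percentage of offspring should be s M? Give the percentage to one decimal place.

39.0%

A map distance of 22 m.u. corresponds to a recombination frequency of 0.220.
The F1 is S m / s M, so s M is a parental gamete class with expected frequency (1 − r)/2 = 0.780/2 = 0.3900.
That is 0.3900 = 39.0% of the progeny.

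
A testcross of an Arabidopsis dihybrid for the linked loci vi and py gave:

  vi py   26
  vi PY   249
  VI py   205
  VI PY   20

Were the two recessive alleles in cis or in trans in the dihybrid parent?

trans

The two most frequent classes are VI py (205) and vi PY (249); these are the parental (non-recombinant) types.
So the F1 carried VI py on one chromosome and vi PY on the other — the recessive alleles are on opposite chromosomes (trans / repulsion).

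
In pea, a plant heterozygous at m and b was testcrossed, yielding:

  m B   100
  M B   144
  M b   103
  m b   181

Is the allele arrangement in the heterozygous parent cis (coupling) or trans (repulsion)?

The two most frequent classes are M B (144) and m b (181); these are the parental (non-recombinant) types.
So the F1 carried M B on one chromosome and m b on the other — the recessive alleles are on the same chromosome (cis / coupling).

cis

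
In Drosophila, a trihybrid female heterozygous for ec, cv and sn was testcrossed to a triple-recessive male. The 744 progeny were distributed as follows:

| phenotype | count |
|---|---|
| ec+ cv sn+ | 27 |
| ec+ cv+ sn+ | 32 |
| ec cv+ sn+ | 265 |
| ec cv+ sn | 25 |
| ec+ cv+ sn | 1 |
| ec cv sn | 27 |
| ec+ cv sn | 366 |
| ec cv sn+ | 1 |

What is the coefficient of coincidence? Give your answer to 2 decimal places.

The two most frequent reciprocal classes, ec cv+ sn+ and ec+ cv sn, are the parental types, so the F1 was ec cv+ sn+ / ec+ cv sn.
The two rarest classes, ec cv sn+ and ec+ cv+ sn, are the double crossovers. Comparing them with the parentals, only the cv allele has switched, so cv is the middle locus and the order is sn – cv – ec.
sn–cv: (52 + 2)/744 = 0.0726; cv–ec: (59 + 2)/744 = 0.0820.
Expected DCO frequency = 0.0726 × 0.0820 ≈ 0.00595; observed = 2/744 ≈ 0.00269.
Coefficient of coincidence = 0.00269/0.00595 ≈ 0.45.

0.45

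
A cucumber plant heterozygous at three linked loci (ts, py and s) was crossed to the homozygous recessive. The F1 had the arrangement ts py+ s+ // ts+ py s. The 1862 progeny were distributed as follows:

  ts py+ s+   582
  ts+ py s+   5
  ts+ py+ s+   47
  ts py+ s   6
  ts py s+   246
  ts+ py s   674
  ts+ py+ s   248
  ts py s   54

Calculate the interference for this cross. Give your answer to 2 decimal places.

0.64

The two rarest classes, ts py+ s and ts+ py s+, are the double crossovers. Comparing them with the parentals, only the s allele has switched, so s is the middle locus and the order is ts – s – py.
ts–s: (101 + 11)/1862 = 0.0602; s–py: (494 + 11)/1862 = 0.2712.
Expected DCO frequency = 0.0602 × 0.2712 ≈ 0.01633; observed = 11/1862 ≈ 0.00591.
Coefficient of coincidence = 0.00591/0.01633 ≈ 0.36; interference = 1 − 0.36 = 0.64.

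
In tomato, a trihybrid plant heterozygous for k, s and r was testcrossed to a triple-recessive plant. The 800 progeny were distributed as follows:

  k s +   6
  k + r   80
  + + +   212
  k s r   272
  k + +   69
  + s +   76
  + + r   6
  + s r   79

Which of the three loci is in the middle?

r

The two most frequent reciprocal classes, + + + and k s r, are the parental types, so the F1 was + + + / k s r.
The two rarest classes, + + r and k s +, are the double crossovers. Comparing them with the parentals, only the r allele has switched, so r is the middle locus and the order is s – r – k.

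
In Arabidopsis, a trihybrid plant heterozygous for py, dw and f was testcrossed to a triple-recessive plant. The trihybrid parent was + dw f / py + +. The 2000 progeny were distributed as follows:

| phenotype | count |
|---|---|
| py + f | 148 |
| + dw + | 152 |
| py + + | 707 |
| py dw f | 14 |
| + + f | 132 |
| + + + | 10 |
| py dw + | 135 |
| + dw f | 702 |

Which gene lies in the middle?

The two rarest classes, py dw f and + + +, are the double crossovers. Comparing them with the parentals, only the py allele has switched, so py is the middle locus and the order is f – py – dw.

py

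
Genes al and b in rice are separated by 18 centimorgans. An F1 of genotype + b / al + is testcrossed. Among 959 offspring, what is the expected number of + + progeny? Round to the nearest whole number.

A map distance of 18 centimorgans corresponds to a recombination frequency of 0.180.
The F1 is + b / al +, so + + is a recombinant gamete class with expected frequency r/2 = 0.180/2 = 0.0900.
Expected number = 0.0900 × 959 = 86.31 ≈ 86.

86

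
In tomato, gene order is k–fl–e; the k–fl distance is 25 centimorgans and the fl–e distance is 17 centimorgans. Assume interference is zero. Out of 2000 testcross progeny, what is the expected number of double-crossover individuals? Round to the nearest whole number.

Map distances give recombination frequencies of 0.250 and 0.170 for the two intervals.
With no interference, expected double-crossover frequency = 0.250 × 0.170 = 0.04250.
Expected number = 0.04250 × 2000 = 85.00 ≈ 85.

85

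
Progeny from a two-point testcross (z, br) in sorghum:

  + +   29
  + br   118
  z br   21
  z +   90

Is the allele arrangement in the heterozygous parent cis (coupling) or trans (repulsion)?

trans

The two most frequent classes are + br (118) and z + (90); these are the parental (non-recombinant) types.
So the F1 carried + br on one chromosome and z + on the other — the recessive alleles are on opposite chromosomes (trans / repulsion).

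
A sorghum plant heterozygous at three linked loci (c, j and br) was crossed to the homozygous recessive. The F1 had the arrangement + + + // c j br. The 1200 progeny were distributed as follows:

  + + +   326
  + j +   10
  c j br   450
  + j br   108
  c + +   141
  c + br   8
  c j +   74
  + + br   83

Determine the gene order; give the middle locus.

j

The two rarest classes, + j + and c + br, are the double crossovers. Comparing them with the parentals, only the j allele has switched, so j is the middle locus and the order is br – j – c.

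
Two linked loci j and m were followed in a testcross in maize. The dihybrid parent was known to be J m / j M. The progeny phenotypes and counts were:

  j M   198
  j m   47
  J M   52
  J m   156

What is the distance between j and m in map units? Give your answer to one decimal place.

The recombinant classes are J M and j m: 52 + 47 = 99.
Recombination frequency = 99/453 = 0.2185 ≈ 21.9%, i.e. 21.9 map units.

21.9 map units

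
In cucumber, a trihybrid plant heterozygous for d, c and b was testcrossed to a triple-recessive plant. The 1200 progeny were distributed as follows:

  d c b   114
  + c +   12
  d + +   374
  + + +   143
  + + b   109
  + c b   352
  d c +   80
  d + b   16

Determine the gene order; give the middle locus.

b

The two most frequent reciprocal classes, d + + and + c b, are the parental types, so the F1 was d + + / + c b.
The two rarest classes, d + b and + c +, are the double crossovers. Comparing them with the parentals, only the b allele has switched, so b is the middle locus and the order is d – b – c.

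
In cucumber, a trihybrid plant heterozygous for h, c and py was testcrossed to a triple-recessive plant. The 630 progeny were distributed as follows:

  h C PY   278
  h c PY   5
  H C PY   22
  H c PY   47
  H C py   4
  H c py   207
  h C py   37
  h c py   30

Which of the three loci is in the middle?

c

The two most frequent reciprocal classes, H c py and h C PY, are the parental types, so the F1 was H c py / h C PY.
The two rarest classes, H C py and h c PY, are the double crossovers. Comparing them with the parentals, only the c allele has switched, so c is the middle locus and the order is h – c – py.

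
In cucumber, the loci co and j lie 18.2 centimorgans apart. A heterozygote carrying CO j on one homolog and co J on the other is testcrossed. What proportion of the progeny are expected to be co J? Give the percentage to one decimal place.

40.9%

A map distance of 18.2 centimorgans corresponds to a recombination frequency of 0.182.
The F1 is CO j / co J, so co J is a parental gamete class with expected frequency (1 − r)/2 = 0.818/2 = 0.4090.
That is 0.4090 = 40.9% of the progeny.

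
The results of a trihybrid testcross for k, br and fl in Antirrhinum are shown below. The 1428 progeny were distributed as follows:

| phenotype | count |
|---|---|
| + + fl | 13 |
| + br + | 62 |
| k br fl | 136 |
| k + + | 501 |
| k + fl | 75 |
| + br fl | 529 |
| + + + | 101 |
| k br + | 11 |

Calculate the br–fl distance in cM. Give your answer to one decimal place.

11.3 cM

The two most frequent reciprocal classes, k + + and + br fl, are the parental types, so the F1 was k + + / + br fl.
The two rarest classes, k br + and + + fl, are the double crossovers. Comparing them with the parentals, only the br allele has switched, so br is the middle locus and the order is fl – br – k.
Crossovers in the fl–br interval produce the single-crossover classes k + fl and + br + (75 + 62 = 137) plus the double crossovers (24).
RF(fl–br) = (137 + 24) / 1428 = 161/1428 = 0.1127 → 11.3 cM.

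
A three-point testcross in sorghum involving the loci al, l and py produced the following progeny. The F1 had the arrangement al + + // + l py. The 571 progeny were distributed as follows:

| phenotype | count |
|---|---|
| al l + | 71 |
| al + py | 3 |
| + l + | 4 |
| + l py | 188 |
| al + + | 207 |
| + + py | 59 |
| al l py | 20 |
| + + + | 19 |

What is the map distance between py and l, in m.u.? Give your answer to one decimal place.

24.0 m.u.

The two rarest classes, al + py and + l +, are the double crossovers. Comparing them with the parentals, only the py allele has switched, so py is the middle locus and the order is l – py – al.
Crossovers in the l–py interval produce the single-crossover classes al l + and + + py (71 + 59 = 130) plus the double crossovers (7).
RF(l–py) = (130 + 7) / 571 = 137/571 = 0.2399 → 24.0 m.u.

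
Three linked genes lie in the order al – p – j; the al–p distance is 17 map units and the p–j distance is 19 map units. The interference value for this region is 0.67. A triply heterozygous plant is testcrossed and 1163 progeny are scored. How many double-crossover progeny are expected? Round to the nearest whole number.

Map distances give recombination frequencies of 0.170 and 0.190 for the two intervals.
With interference 0.67 (so coincidence = 0.33), expected double-crossover frequency = 0.170 × 0.190 × 0.33 = 0.01066.
Expected number = 0.01066 × 1163 = 12.40 ≈ 12.

12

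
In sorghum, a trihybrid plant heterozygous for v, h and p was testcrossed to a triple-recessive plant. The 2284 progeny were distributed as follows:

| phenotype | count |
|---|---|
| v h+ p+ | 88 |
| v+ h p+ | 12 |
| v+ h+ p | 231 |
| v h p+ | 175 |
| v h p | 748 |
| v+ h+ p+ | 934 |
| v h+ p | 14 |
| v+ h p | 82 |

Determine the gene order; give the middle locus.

h

The two most frequent reciprocal classes, v+ h+ p+ and v h p, are the parental types, so the F1 was v+ h+ p+ / v h p.
The two rarest classes, v+ h p+ and v h+ p, are the double crossovers. Comparing them with the parentals, only the h allele has switched, so h is the middle locus and the order is v – h – p.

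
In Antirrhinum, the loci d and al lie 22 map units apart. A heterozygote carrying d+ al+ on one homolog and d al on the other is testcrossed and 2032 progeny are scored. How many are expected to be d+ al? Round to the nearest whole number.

A map distance of 22 map units corresponds to a recombination frequency of 0.220.
The F1 is d+ al+ / d al, so d+ al is a recombinant gamete class with expected frequency r/2 = 0.220/2 = 0.1100.
Expected number = 0.1100 × 2032 = 223.52 ≈ 224.

224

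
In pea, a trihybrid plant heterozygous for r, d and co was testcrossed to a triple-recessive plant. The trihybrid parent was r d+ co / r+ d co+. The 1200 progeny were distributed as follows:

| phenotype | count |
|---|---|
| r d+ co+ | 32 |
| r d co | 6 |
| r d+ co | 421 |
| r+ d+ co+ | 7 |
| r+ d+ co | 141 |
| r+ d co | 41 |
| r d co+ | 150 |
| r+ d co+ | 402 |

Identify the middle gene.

d

The two rarest classes, r d co and r+ d+ co+, are the double crossovers. Comparing them with the parentals, only the d allele has switched, so d is the middle locus and the order is co – d – r.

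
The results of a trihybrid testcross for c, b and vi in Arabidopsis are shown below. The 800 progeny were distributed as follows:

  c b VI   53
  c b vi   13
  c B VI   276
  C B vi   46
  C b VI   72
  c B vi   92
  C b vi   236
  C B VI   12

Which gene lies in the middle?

The two most frequent reciprocal classes, C b vi and c B VI, are the parental types, so the F1 was C b vi / c B VI.
The two rarest classes, c b vi and C B VI, are the double crossovers. Comparing them with the parentals, only the c allele has switched, so c is the middle locus and the order is b – c – vi.

c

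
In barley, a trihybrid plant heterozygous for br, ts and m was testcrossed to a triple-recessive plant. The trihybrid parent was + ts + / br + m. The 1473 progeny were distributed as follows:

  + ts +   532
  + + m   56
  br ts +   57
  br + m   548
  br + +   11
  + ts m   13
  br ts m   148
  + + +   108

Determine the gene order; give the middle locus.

m

The two rarest classes, + ts m and br + +, are the double crossovers. Comparing them with the parentals, only the m allele has switched, so m is the middle locus and the order is ts – m – br.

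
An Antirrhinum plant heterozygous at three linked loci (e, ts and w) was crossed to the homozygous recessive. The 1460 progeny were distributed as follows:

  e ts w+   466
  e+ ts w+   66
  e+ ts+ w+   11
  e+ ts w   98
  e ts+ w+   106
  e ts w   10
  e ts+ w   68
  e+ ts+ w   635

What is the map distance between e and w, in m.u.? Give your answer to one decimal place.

The two most frequent reciprocal classes, e ts w+ and e+ ts+ w, are the parental types, so the F1 was e ts w+ / e+ ts+ w.
The two rarest classes, e ts w and e+ ts+ w+, are the double crossovers. Comparing them with the parentals, only the w allele has switched, so w is the middle locus and the order is e – w – ts.
Crossovers in the e–w interval produce the single-crossover classes e+ ts w+ and e ts+ w (66 + 68 = 134) plus the double crossovers (21).
RF(e–w) = (134 + 21) / 1460 = 155/1460 = 0.1062 → 10.6 m.u.

10.6 m.u.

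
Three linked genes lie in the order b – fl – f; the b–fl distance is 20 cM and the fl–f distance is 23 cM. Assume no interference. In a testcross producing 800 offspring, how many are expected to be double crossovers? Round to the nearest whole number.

Map distances give recombination frequencies of 0.200 and 0.230 for the two intervals.
With no interference, expected double-crossover frequency = 0.200 × 0.230 = 0.04600.
Expected number = 0.04600 × 800 = 36.80 ≈ 37.

37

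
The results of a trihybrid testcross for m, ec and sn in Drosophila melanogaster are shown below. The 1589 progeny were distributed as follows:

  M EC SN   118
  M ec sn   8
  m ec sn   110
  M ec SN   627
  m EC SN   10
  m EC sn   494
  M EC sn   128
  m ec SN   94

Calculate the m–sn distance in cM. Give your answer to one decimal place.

15.1 cM

The two most frequent reciprocal classes, M ec SN and m EC sn, are the parental types, so the F1 was M ec SN / m EC sn.
The two rarest classes, M ec sn and m EC SN, are the double crossovers. Comparing them with the parentals, only the sn allele has switched, so sn is the middle locus and the order is ec – sn – m.
Crossovers in the sn–m interval produce the single-crossover classes m ec SN and M EC sn (94 + 128 = 222) plus the double crossovers (18).
RF(sn–m) = (222 + 18) / 1589 = 240/1589 = 0.1510 → 15.1 cM.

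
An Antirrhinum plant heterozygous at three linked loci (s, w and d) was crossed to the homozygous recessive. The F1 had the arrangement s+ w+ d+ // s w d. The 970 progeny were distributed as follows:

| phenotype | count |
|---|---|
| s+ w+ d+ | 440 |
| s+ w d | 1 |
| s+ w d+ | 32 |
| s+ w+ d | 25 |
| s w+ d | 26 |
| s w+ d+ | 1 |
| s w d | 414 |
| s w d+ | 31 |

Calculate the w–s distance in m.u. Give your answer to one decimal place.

The two rarest classes, s w+ d+ and s+ w d, are the double crossovers. Comparing them with the parentals, only the s allele has switched, so s is the middle locus and the order is w – s – d.
Crossovers in the w–s interval produce the single-crossover classes s+ w d+ and s w+ d (32 + 26 = 58) plus the double crossovers (2).
RF(w–s) = (58 + 2) / 970 = 60/970 = 0.0619 → 6.2 m.u.

6.2 m.u.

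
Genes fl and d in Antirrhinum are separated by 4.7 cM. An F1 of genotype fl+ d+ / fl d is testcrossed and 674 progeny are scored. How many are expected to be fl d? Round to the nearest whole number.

321

A map distance of 4.7 cM corresponds to a recombination frequency of 0.047.
The F1 is fl+ d+ / fl d, so fl d is a parental gamete class with expected frequency (1 − r)/2 = 0.953/2 = 0.4765.
Expected number = 0.4765 × 674 = 321.16 ≈ 321.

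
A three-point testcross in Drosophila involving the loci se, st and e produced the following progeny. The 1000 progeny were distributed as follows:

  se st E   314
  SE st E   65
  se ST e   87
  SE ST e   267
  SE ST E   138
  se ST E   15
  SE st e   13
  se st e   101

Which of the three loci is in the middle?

st

The two most frequent reciprocal classes, se st E and SE ST e, are the parental types, so the F1 was se st E / SE ST e.
The two rarest classes, se ST E and SE st e, are the double crossovers. Comparing them with the parentals, only the st allele has switched, so st is the middle locus and the order is e – st – se.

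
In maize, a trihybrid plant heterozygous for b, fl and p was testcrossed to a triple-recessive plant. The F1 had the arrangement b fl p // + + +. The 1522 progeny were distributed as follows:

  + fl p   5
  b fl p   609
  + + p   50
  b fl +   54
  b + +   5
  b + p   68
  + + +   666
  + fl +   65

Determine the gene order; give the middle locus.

b

The two rarest classes, + fl p and b + +, are the double crossovers. Comparing them with the parentals, only the b allele has switched, so b is the middle locus and the order is p – b – fl.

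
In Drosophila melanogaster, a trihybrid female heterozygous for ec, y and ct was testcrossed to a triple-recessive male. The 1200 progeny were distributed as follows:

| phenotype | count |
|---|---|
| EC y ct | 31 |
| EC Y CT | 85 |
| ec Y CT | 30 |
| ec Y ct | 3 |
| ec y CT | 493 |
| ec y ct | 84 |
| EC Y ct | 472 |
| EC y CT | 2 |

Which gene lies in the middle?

ec

The two most frequent reciprocal classes, EC Y ct and ec y CT, are the parental types, so the F1 was EC Y ct / ec y CT.
The two rarest classes, ec Y ct and EC y CT, are the double crossovers. Comparing them with the parentals, only the ec allele has switched, so ec is the middle locus and the order is ct – ec – y.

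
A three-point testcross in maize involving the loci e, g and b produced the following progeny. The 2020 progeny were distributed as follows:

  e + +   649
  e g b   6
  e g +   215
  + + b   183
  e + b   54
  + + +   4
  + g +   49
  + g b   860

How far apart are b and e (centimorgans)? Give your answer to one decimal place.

The two most frequent reciprocal classes, + g b and e + +, are the parental types, so the F1 was + g b / e + +.
The two rarest classes, e g b and + + +, are the double crossovers. Comparing them with the parentals, only the e allele has switched, so e is the middle locus and the order is g – e – b.
Crossovers in the e–b interval produce the single-crossover classes + g + and e + b (49 + 54 = 103) plus the double crossovers (10).
RF(e–b) = (103 + 10) / 2020 = 113/2020 = 0.0559 → 5.6 centimorgans.

5.6 centimorgans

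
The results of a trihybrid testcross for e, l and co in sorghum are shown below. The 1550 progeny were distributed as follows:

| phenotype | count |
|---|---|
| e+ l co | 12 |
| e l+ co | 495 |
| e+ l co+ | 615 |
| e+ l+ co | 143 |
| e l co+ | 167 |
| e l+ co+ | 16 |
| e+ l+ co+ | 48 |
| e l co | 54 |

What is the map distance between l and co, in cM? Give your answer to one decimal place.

The two most frequent reciprocal classes, e l+ co and e+ l co+, are the parental types, so the F1 was e l+ co / e+ l co+.
The two rarest classes, e l+ co+ and e+ l co, are the double crossovers. Comparing them with the parentals, only the co allele has switched, so co is the middle locus and the order is l – co – e.
Crossovers in the l–co interval produce the single-crossover classes e l co and e+ l+ co+ (54 + 48 = 102) plus the double crossovers (28).
RF(l–co) = (102 + 28) / 1550 = 130/1550 = 0.0839 → 8.4 cM.

8.4 cM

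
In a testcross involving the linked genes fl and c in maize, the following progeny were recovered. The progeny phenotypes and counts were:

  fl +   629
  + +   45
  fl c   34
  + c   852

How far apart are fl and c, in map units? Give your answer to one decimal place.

The two most frequent classes, + c (852) and fl + (629), are the parental types, so the F1 was + c / fl +.
The recombinant classes are + + and fl c: 45 + 34 = 79.
Recombination frequency = 79/1560 = 0.0506 ≈ 5.1%, i.e. 5.1 map units.

5.1 map units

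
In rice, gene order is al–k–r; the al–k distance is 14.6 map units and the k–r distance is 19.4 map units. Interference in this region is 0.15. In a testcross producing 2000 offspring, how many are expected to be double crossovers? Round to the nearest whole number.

Map distances give recombination frequencies of 0.146 and 0.194 for the two intervals.
With interference 0.15 (so coincidence = 0.85), expected double-crossover frequency = 0.146 × 0.194 × 0.85 = 0.02408.
Expected number = 0.02408 × 2000 = 48.15 ≈ 48.

48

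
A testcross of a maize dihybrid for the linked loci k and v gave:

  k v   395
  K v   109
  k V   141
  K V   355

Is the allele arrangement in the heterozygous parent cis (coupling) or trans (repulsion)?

cis

The two most frequent classes are K V (355) and k v (395); these are the parental (non-recombinant) types.
So the F1 carried K V on one chromosome and k v on the other — the recessive alleles are on the same chromosome (cis / coupling).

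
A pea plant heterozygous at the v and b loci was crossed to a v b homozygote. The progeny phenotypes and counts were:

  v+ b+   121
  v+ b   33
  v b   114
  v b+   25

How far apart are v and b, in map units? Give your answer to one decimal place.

19.8 map units

The two most frequent classes, v+ b+ (121) and v b (114), are the parental types, so the F1 was v+ b+ / v b.
The recombinant classes are v+ b and v b+: 33 + 25 = 58.
Recombination frequency = 58/293 = 0.1980 ≈ 19.8%, i.e. 19.8 map units.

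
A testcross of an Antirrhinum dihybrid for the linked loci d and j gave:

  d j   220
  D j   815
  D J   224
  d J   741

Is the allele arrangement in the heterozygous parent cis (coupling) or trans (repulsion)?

trans

The two most frequent classes are D j (815) and d J (741); these are the parental (non-recombinant) types.
So the F1 carried D j on one chromosome and d J on the other — the recessive alleles are on opposite chromosomes (trans / repulsion).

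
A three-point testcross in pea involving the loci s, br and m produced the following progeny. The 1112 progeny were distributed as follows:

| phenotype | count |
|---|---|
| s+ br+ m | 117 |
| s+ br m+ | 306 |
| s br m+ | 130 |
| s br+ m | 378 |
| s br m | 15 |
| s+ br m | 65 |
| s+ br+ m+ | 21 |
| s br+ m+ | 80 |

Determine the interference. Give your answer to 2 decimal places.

The two most frequent reciprocal classes, s br+ m and s+ br m+, are the parental types, so the F1 was s br+ m / s+ br m+.
The two rarest classes, s br m and s+ br+ m+, are the double crossovers. Comparing them with the parentals, only the br allele has switched, so br is the middle locus and the order is s – br – m.
s–br: (247 + 36)/1112 = 0.2545; br–m: (145 + 36)/1112 = 0.1628.
Expected DCO frequency = 0.2545 × 0.1628 ≈ 0.04143; observed = 36/1112 ≈ 0.03237.
Coefficient of coincidence = 0.03237/0.04143 ≈ 0.78; interference = 1 − 0.78 = 0.22.

0.22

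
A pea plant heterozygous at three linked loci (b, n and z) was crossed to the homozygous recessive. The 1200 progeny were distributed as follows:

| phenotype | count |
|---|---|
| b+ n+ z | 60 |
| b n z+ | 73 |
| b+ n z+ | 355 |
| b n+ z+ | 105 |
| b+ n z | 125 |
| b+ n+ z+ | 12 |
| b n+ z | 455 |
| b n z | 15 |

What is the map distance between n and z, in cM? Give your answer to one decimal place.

21.4 cM

The two most frequent reciprocal classes, b+ n z+ and b n+ z, are the parental types, so the F1 was b+ n z+ / b n+ z.
The two rarest classes, b+ n+ z+ and b n z, are the double crossovers. Comparing them with the parentals, only the n allele has switched, so n is the middle locus and the order is z – n – b.
Crossovers in the z–n interval produce the single-crossover classes b+ n z and b n+ z+ (125 + 105 = 230) plus the double crossovers (27).
RF(z–n) = (230 + 27) / 1200 = 257/1200 = 0.2142 → 21.4 cM.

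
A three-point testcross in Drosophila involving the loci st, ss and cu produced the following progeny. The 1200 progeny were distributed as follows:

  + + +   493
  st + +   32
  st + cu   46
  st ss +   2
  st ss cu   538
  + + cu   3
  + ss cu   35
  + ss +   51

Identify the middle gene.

cu

The two most frequent reciprocal classes, + + + and st ss cu, are the parental types, so the F1 was + + + / st ss cu.
The two rarest classes, + + cu and st ss +, are the double crossovers. Comparing them with the parentals, only the cu allele has switched, so cu is the middle locus and the order is ss – cu – st.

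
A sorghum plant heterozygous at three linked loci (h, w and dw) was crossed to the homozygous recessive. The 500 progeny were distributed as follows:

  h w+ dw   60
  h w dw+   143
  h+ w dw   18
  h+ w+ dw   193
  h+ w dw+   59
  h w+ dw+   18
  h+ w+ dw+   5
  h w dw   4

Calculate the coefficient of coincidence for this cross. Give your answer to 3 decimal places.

The two most frequent reciprocal classes, h w dw+ and h+ w+ dw, are the parental types, so the F1 was h w dw+ / h+ w+ dw.
The two rarest classes, h w dw and h+ w+ dw+, are the double crossovers. Comparing them with the parentals, only the dw allele has switched, so dw is the middle locus and the order is w – dw – h.
w–dw: (36 + 9)/500 = 0.0900; dw–h: (119 + 9)/500 = 0.2560.
Expected DCO frequency = 0.0900 × 0.2560 ≈ 0.02304; observed = 9/500 ≈ 0.01800.
Coefficient of coincidence = 0.01800/0.02304 ≈ 0.781.

0.781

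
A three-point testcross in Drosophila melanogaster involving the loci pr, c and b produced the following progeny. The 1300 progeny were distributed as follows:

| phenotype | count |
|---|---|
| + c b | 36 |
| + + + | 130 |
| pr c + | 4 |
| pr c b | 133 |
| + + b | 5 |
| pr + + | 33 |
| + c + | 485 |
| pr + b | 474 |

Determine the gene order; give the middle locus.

The two most frequent reciprocal classes, pr + b and + c +, are the parental types, so the F1 was pr + b / + c +.
The two rarest classes, + + b and pr c +, are the double crossovers. Comparing them with the parentals, only the pr allele has switched, so pr is the middle locus and the order is b – pr – c.

pr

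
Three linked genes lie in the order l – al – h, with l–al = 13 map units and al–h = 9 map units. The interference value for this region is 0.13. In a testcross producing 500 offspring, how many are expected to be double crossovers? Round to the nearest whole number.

5

Map distances give recombination frequencies of 0.130 and 0.090 for the two intervals.
With interference 0.13 (so coincidence = 0.87), expected double-crossover frequency = 0.130 × 0.090 × 0.87 = 0.01018.
Expected number = 0.01018 × 500 = 5.09 ≈ 5.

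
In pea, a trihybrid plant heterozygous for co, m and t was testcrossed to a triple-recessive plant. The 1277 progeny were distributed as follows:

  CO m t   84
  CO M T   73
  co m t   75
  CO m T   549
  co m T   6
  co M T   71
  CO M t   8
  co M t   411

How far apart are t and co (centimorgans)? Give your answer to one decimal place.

The two most frequent reciprocal classes, CO m T and co M t, are the parental types, so the F1 was CO m T / co M t.
The two rarest classes, co m T and CO M t, are the double crossovers. Comparing them with the parentals, only the co allele has switched, so co is the middle locus and the order is m – co – t.
Crossovers in the co–t interval produce the single-crossover classes CO m t and co M T (84 + 71 = 155) plus the double crossovers (14).
RF(co–t) = (155 + 14) / 1277 = 169/1277 = 0.1323 → 13.2 centimorgans.

13.2 centimorgans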